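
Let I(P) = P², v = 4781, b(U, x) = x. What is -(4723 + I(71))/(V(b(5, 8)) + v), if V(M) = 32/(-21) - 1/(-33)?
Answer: -375914/184011 ≈ -2.0429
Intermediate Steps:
V(M) = -115/77 (V(M) = 32*(-1/21) - 1*(-1/33) = -32/21 + 1/33 = -115/77)
-(4723 + I(71))/(V(b(5, 8)) + v) = -(4723 + 71²)/(-115/77 + 4781) = -(4723 + 5041)/368022/77 = -9764*77/368022 = -1*375914/184011 = -375914/184011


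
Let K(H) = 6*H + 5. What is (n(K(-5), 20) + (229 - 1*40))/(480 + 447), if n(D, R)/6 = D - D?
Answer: 21/103 ≈ 0.20388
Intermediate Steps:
K(H) = 5 + 6*H
n(D, R) = 0 (n(D, R) = 6*(D - D) = 6*0 = 0)
(n(K(-5), 20) + (229 - 1*40))/(480 + 447) = (0 + (229 - 1*40))/(480 + 447) = (0 + (229 - 40))/927 = (0 + 189)*(1/927) = 189*(1/927) = 21/103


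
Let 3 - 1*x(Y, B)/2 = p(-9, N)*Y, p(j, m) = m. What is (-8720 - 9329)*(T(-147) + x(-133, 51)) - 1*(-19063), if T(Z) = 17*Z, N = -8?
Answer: 83423492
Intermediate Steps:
x(Y, B) = 6 + 16*Y (x(Y, B) = 6 - (-16)*Y = 6 + 16*Y)
(-8720 - 9329)*(T(-147) + x(-133, 51)) - 1*(-19063) = (-8720 - 9329)*(17*(-147) + (6 + 16*(-133))) - 1*(-19063) = -18049*(-2499 + (6 - 2128)) + 19063 = -18049*(-2499 - 2122) + 19063 = -18049*(-4621) + 19063 = 83404429 + 19063 = 83423492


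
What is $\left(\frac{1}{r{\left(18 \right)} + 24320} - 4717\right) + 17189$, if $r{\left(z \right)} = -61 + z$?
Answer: $\frac{302782745}{24277} \approx 12472.0$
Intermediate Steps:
$\left(\frac{1}{r{\left(18 \right)} + 24320} - 4717\right) + 17189 = \left(\frac{1}{\left(-61 + 18\right) + 24320} - 4717\right) + 17189 = \left(\frac{1}{-43 + 24320} - 4717\right) + 17189 = \left(\frac{1}{24277} - 4717\right) + 17189 = - \frac{114514608}{24277} + 17189 = \frac{302782745}{24277}$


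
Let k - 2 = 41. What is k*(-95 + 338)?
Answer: 10449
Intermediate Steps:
k = 43 (k = 2 + 41 = 43)
k*(-95 + 338) = 43*(-95 + 338) = 43*243 = 10449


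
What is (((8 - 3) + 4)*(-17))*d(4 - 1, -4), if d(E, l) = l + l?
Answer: 1224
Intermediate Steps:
d(E, l) = 2*l
(((8 - 3) + 4)*(-17))*d(4 - 1, -4) = (((8 - 3) + 4)*(-17))*(2*(-4)) = ((5 + 4)*(-17))*(-8) = (9*(-17))*(-8) = -153*(-8) = 1224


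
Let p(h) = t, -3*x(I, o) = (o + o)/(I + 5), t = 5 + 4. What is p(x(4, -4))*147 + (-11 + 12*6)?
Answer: 1384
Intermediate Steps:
t = 9
x(I, o) = -2*o/(3*(5 + I)) (x(I, o) = -(o + o)/(3*(I + 5)) = -2*o/(3*(5 + I)))
p(h) = 9
p(x(4, -4))*147 + (-11 + 12*6) = 9*147 + (-11 + 12*6) = 1323 + (-11 + 72) = 1323 + 61 = 1384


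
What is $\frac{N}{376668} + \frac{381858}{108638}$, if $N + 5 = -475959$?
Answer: $\frac{11515739014}{5115057273} \approx 2.2513$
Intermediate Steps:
$N = -475964$ ($N = -5 - 475959 = -475964$)
$\frac{N}{376668} + \frac{381858}{108638} = - \frac{475964}{376668} + \frac{381858}{108638} = \left(-475964\right) \frac{1}{376668} + 381858 \cdot \frac{1}{108638} = - \frac{118991}{94167} + \frac{190929}{54319} = \frac{11515739014}{5115057273}$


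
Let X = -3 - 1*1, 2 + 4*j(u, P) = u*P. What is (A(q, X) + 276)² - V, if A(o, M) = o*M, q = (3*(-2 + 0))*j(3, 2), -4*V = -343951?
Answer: 16049/4 ≈ 4012.3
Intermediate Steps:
j(u, P) = -½ + P*u/4 (j(u, P) = -½ + (u*P)/4 = -½ + (P*u)/4 = -½ + P*u/4)
V = 343951/4 (V = -¼*(-343951) = 343951/4 ≈ 85988.)
X = -4 (X = -3 - 1 = -4)
q = -6 (q = (3*(-2 + 0))*(-½ + (¼)*2*3) = (3*(-2))*(-½ + 3/2) = -6*1 = -6)
A(o, M) = M*o
(A(q, X) + 276)² - V = (-4*(-6) + 276)² - 1*343951/4 = (24 + 276)² - 343951/4 = 300² - 343951/4 = 90000 - 343951/4 = 16049/4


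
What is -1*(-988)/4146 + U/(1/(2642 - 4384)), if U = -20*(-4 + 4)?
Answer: 494/2073 ≈ 0.23830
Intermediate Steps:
U = 0 (U = -20*0 = 0)
-1*(-988)/4146 + U/(1/(2642 - 4384)) = -1*(-988)/4146 + 0/(1/(2642 - 4384)) = 988*(1/4146) + 0/(1/(-1742)) = 494/2073 + 0/(-1/1742) = 494/2073 + 0*(-1742) = 494/2073 + 0 = 494/2073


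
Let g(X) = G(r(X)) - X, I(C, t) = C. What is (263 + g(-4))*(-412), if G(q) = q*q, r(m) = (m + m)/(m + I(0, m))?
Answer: -111652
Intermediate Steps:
r(m) = 2 (r(m) = (m + m)/(m + 0) = (2*m)/m = 2)
G(q) = q²
g(X) = 4 - X (g(X) = 2² - X = 4 - X)
(263 + g(-4))*(-412) = (263 + (4 - 1*(-4)))*(-412) = (263 + (4 + 4))*(-412) = (263 + 8)*(-412) = 271*(-412) = -111652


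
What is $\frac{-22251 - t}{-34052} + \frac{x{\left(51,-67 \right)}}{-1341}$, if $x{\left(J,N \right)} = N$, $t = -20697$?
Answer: $\frac{2182699}{22831866} \approx 0.095599$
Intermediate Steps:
$\frac{-22251 - t}{-34052} + \frac{x{\left(51,-67 \right)}}{-1341} = \frac{-22251 - -20697}{-34052} - \frac{67}{-1341} = \left(-22251 + 20697\right) \left(- \frac{1}{34052}\right) - - \frac{67}{1341} = \left(-1554\right) \left(- \frac{1}{34052}\right) + \frac{67}{1341} = \frac{777}{17026} + \frac{67}{1341} = \frac{2182699}{22831866}$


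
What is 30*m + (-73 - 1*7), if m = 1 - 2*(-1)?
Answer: 10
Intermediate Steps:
m = 3 (m = 1 + 2 = 3)
30*m + (-73 - 1*7) = 30*3 + (-73 - 1*7) = 90 + (-73 - 7) = 90 - 80 = 10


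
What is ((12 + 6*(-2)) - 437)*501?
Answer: -218937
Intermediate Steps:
((12 + 6*(-2)) - 437)*501 = ((12 - 12) - 437)*501 = (0 - 437)*501 = -437*501 = -218937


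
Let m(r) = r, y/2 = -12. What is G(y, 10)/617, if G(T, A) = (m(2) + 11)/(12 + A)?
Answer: 13/13574 ≈ 0.00095771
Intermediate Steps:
y = -24 (y = 2*(-12) = -24)
G(T, A) = 13/(12 + A) (G(T, A) = (2 + 11)/(12 + A) = 13/(12 + A))
G(y, 10)/617 = (13/(12 + 10))/617 = (13/22)*(1/617) = 13/13574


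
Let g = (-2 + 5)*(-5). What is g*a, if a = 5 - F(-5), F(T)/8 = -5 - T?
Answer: -75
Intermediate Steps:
F(T) = -40 - 8*T (F(T) = 8*(-5 - T) = -40 - 8*T)
g = -15 (g = 3*(-5) = -15)
a = 5 (a = 5 - (-40 - 8*(-5)) = 5 - (-40 + 40) = 5 - 1*0 = 5 + 0 = 5)
g*a = -15*5 = -75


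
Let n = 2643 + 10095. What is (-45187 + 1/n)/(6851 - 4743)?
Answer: -575592005/26851704 ≈ -21.436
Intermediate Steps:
n = 12738
(-45187 + 1/n)/(6851 - 4743) = (-45187 + 1/12738)/(6851 - 4743) = (-45187 + 1/12738)/2108 = -575592005/12738*1/2108 = -575592005/26851704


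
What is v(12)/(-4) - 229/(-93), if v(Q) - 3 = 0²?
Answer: 637/372 ≈ 1.7124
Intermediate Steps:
v(Q) = 3 (v(Q) = 3 + 0² = 3 + 0 = 3)
v(12)/(-4) - 229/(-93) = 3/(-4) - 229/(-93) = 3*(-¼) - 229*(-1/93) = -¾ + 229/93 = 637/372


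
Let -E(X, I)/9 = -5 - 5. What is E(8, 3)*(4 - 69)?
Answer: -5850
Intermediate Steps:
E(X, I) = 90 (E(X, I) = -9*(-5 - 5) = -9*(-10) = 90)
E(8, 3)*(4 - 69) = 90*(4 - 69) = 90*(-65) = -5850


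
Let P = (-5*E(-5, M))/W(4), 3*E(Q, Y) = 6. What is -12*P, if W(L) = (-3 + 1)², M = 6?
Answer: 30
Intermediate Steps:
E(Q, Y) = 2 (E(Q, Y) = (⅓)*6 = 2)
W(L) = 4 (W(L) = (-2)² = 4)
P = -5/2 (P = -5*2/4 = -10*¼ = -5/2 ≈ -2.5000)
-12*P = -12*(-5/2) = 30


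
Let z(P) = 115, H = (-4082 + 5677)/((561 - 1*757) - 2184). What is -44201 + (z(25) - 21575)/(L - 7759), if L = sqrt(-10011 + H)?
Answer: -1266763663187671/28660956111 + 42920*I*sqrt(567101045)/28660956111 ≈ -44198.0 + 0.035661*I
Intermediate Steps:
H = -319/476 (H = 1595/((561 - 757) - 2184) = 1595/(-196 - 2184) = 1595/(-2380) = 1595*(-1/2380) = -319/476 ≈ -0.67017)
L = I*sqrt(567101045)/238 (L = sqrt(-10011 - 319/476) = sqrt(-4765555/476) = I*sqrt(567101045)/238 ≈ 100.06*I)
-44201 + (z(25) - 21575)/(L - 7759) = -44201 + (115 - 21575)/(I*sqrt(567101045)/238 - 7759) = -44201 - 21460/(-7759 + I*sqrt(567101045)/238)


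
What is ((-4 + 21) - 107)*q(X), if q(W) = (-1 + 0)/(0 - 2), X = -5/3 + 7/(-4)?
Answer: -45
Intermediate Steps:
X = -41/12 (X = -5*1/3 + 7*(-1/4) = -5/3 - 7/4 = -41/12 ≈ -3.4167)
q(W) = 1/2 (q(W) = -1/(-2) = -1*(-1/2) = 1/2)
((-4 + 21) - 107)*q(X) = ((-4 + 21) - 107)*(1/2) = (17 - 107)*(1/2) = -90*1/2 = -45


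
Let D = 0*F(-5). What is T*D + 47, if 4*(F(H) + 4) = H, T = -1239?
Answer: 47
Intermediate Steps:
F(H) = -4 + H/4
D = 0 (D = 0*(-4 + (¼)*(-5)) = 0*(-4 - 5/4) = 0*(-21/4) = 0)
T*D + 47 = -1239*0 + 47 = 0 + 47 = 47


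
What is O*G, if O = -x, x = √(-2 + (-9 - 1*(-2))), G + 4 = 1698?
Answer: -5082*I ≈ -5082.0*I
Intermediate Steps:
G = 1694 (G = -4 + 1698 = 1694)
x = 3*I (x = √(-2 + (-9 + 2)) = √(-2 - 7) = √(-9) = 3*I ≈ 3.0*I)
O = -3*I ≈ -3.0*I
O*G = -3*I*1694 = -5082*I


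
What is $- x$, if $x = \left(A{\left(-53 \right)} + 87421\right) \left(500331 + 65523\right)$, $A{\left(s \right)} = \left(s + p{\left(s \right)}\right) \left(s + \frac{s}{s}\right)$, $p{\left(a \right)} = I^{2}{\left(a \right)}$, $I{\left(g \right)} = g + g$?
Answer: $279585632130$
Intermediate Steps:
$I{\left(g \right)} = 2 g$
$p{\left(a \right)} = 4 a^{2}$ ($p{\left(a \right)} = \left(2 a\right)^{2} = 4 a^{2}$)
$A{\left(s \right)} = \left(1 + s\right) \left(s + 4 s^{2}\right)$ ($A{\left(s \right)} = \left(s + 4 s^{2}\right) \left(s + \frac{s}{s}\right) = \left(s + 4 s^{2}\right) \left(s + 1\right) = \left(s + 4 s^{2}\right) \left(1 + s\right) = \left(1 + s\right) \left(s + 4 s^{2}\right)$)
$x = -279585632130$ ($x = \left(- 53 \left(1 + 4 \left(-53\right)^{2} + 5 \left(-53\right)\right) + 87421\right) \left(500331 + 65523\right) = \left(- 53 \left(1 + 4 \cdot 2809 - 265\right) + 87421\right) 565854 = \left(- 53 \left(1 + 11236 - 265\right) + 87421\right) 565854 = \left(\left(-53\right) 10972 + 87421\right) 565854 = \left(-581516 + 87421\right) 565854 = \left(-494095\right) 565854 = -279585632130$)
$- x = \left(-1\right) \left(-279585632130\right) = 279585632130$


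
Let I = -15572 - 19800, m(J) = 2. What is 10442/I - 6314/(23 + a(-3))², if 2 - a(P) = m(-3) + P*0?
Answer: -114431313/9355894 ≈ -12.231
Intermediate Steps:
a(P) = 0 (a(P) = 2 - (2 + P*0) = 2 - (2 + 0) = 2 - 1*2 = 2 - 2 = 0)
I = -35372
10442/I - 6314/(23 + a(-3))² = 10442/(-35372) - 6314/(23 + 0)² = 10442*(-1/35372) - 6314/(23²) = -5221/17686 - 6314/529 = -114431313/9355894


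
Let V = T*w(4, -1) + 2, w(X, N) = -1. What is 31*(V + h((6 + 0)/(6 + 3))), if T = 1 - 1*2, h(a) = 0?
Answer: 93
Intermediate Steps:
T = -1 (T = 1 - 2 = -1)
V = 3 (V = -1*(-1) + 2 = 1 + 2 = 3)
31*(V + h((6 + 0)/(6 + 3))) = 31*(3 + 0) = 31*3 = 93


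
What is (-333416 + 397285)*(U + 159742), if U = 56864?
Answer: 13834408614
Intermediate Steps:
(-333416 + 397285)*(U + 159742) = (-333416 + 397285)*(56864 + 159742) = 63869*216606 = 13834408614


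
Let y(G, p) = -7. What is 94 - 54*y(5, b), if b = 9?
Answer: 472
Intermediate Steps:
94 - 54*y(5, b) = 94 - 54*(-7) = 94 + 378 = 472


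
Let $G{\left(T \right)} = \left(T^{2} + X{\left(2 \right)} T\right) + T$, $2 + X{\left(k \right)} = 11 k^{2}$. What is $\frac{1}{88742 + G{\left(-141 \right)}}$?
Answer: $\frac{1}{102560} \approx 9.7504 \cdot 10^{-6}$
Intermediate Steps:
$X{\left(k \right)} = -2 + 11 k^{2}$
$G{\left(T \right)} = T^{2} + 43 T$ ($G{\left(T \right)} = \left(T^{2} + \left(-2 + 11 \cdot 2^{2}\right) T\right) + T = \left(T^{2} + \left(-2 + 11 \cdot 4\right) T\right) + T = \left(T^{2} + \left(-2 + 44\right) T\right) + T = \left(T^{2} + 42 T\right) + T = T^{2} + 43 T$)
$\frac{1}{88742 + G{\left(-141 \right)}} = \frac{1}{88742 - 141 \left(43 - 141\right)} = \frac{1}{88742 - -13818} = \frac{1}{88742 + 13818} = \frac{1}{102560}$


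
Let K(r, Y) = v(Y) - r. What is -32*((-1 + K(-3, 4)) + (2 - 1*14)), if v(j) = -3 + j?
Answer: 288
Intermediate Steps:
K(r, Y) = -3 + Y - r (K(r, Y) = (-3 + Y) - r = -3 + Y - r)
-32*((-1 + K(-3, 4)) + (2 - 1*14)) = -32*((-1 + (-3 + 4 - 1*(-3))) + (2 - 1*14)) = -32*((-1 + (-3 + 4 + 3)) + (2 - 14)) = -32*((-1 + 4) - 12) = -32*(3 - 12) = -32*(-9) = 288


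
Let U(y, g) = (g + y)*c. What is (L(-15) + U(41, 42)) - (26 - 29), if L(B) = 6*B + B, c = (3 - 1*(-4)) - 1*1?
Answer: 396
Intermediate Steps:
c = 6 (c = (3 + 4) - 1 = 7 - 1 = 6)
L(B) = 7*B
U(y, g) = 6*g + 6*y (U(y, g) = (g + y)*6 = 6*g + 6*y)
(L(-15) + U(41, 42)) - (26 - 29) = (7*(-15) + (6*42 + 6*41)) - (26 - 29) = (-105 + (252 + 246)) - 1*(-3) = (-105 + 498) + 3 = 393 + 3 = 396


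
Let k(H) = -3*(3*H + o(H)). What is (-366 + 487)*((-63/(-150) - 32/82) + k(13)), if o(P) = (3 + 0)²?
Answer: -35711819/2050 ≈ -17420.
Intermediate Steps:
o(P) = 9 (o(P) = 3² = 9)
k(H) = -27 - 9*H (k(H) = -3*(3*H + 9) = -3*(9 + 3*H) = -27 - 9*H)
(-366 + 487)*((-63/(-150) - 32/82) + k(13)) = (-366 + 487)*((-63/(-150) - 32/82) + (-27 - 9*13)) = 121*((-63*(-1/150) - 32*1/82) + (-27 - 117)) = 121*((21/50 - 16/41) - 144) = 121*(61/2050 - 144) = 121*(-295139/2050) = -35711819/2050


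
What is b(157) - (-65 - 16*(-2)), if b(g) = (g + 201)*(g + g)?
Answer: 112445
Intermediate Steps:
b(g) = 2*g*(201 + g) (b(g) = (201 + g)*(2*g) = 2*g*(201 + g))
b(157) - (-65 - 16*(-2)) = 2*157*(201 + 157) - (-65 - 16*(-2)) = 2*157*358 - (-65 + 32) = 112412 - 1*(-33) = 112412 + 33 = 112445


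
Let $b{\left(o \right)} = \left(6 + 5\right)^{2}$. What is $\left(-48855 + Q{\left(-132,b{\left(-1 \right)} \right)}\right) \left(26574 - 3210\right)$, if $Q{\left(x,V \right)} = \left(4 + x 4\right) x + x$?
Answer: $471508884$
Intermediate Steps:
$b{\left(o \right)} = 121$ ($b{\left(o \right)} = 11^{2} = 121$)
$Q{\left(x,V \right)} = x + x \left(4 + 4 x\right)$ ($Q{\left(x,V \right)} = \left(4 + 4 x\right) x + x = x \left(4 + 4 x\right) + x = x + x \left(4 + 4 x\right)$)
$\left(-48855 + Q{\left(-132,b{\left(-1 \right)} \right)}\right) \left(26574 - 3210\right) = \left(-48855 - 132 \left(5 + 4 \left(-132\right)\right)\right) \left(26574 - 3210\right) = \left(-48855 - 132 \left(5 - 528\right)\right) 23364 = \left(-48855 - -69036\right) 23364 = \left(-48855 + 69036\right) 23364 = 20181 \cdot 23364 = 471508884$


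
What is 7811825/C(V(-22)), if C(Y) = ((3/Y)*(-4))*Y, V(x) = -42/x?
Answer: -7811825/12 ≈ -6.5099e+5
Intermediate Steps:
C(Y) = -12 (C(Y) = (-12/Y)*Y = -12)
7811825/C(V(-22)) = 7811825/(-12) = 7811825*(-1/12) = -7811825/12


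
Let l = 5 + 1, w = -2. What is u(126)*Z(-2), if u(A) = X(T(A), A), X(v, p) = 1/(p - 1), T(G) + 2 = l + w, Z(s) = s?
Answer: -2/125 ≈ -0.016000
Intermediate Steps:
l = 6
T(G) = 2 (T(G) = -2 + (6 - 2) = -2 + 4 = 2)
X(v, p) = 1/(-1 + p)
u(A) = 1/(-1 + A)
u(126)*Z(-2) = -2/(-1 + 126) = -2/125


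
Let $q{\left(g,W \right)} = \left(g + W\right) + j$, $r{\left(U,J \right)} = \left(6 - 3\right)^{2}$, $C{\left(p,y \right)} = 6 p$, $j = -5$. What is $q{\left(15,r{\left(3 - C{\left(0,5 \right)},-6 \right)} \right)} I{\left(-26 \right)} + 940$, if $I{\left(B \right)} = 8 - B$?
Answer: $1586$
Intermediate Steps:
$r{\left(U,J \right)} = 9$ ($r{\left(U,J \right)} = 3^{2} = 9$)
$q{\left(g,W \right)} = -5 + W + g$ ($q{\left(g,W \right)} = \left(g + W\right) - 5 = \left(W + g\right) - 5 = -5 + W + g$)
$q{\left(15,r{\left(3 - C{\left(0,5 \right)},-6 \right)} \right)} I{\left(-26 \right)} + 940 = \left(-5 + 9 + 15\right) \left(8 - -26\right) + 940 = 19 \left(8 + 26\right) + 940 = 19 \cdot 34 + 940 = 646 + 940 = 1586$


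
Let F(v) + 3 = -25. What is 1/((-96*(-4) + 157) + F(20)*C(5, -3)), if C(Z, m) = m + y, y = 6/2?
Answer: 1/541 ≈ 0.0018484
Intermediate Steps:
y = 3 (y = 6*(1/2) = 3)
F(v) = -28 (F(v) = -3 - 25 = -28)
C(Z, m) = 3 + m (C(Z, m) = m + 3 = 3 + m)
1/((-96*(-4) + 157) + F(20)*C(5, -3)) = 1/((-96*(-4) + 157) - 28*(3 - 3)) = 1/((384 + 157) - 28*0) = 1/(541 + 0) = 1/541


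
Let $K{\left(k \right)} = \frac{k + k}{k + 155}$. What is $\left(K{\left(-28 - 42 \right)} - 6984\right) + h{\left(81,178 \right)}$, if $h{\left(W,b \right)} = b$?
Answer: $- \frac{115730}{17} \approx -6807.6$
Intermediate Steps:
$K{\left(k \right)} = \frac{2 k}{155 + k}$
$\left(K{\left(-28 - 42 \right)} - 6984\right) + h{\left(81,178 \right)} = \left(\frac{2 \left(-28 - 42\right)}{155 - 70} - 6984\right) + 178 = \left(2 \left(-70\right) \frac{1}{155 - 70} - 6984\right) + 178 = \left(2 \left(-70\right) \frac{1}{85} - 6984\right) + 178 = \left(- \frac{28}{17} - 6984\right) + 178 = - \frac{118756}{17} + 178 = - \frac{115730}{17}$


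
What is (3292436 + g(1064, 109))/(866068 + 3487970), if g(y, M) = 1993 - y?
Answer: 3293365/4354038 ≈ 0.75639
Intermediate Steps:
(3292436 + g(1064, 109))/(866068 + 3487970) = (3292436 + (1993 - 1*1064))/(866068 + 3487970) = (3292436 + (1993 - 1064))/4354038 = (3292436 + 929)*(1/4354038) = 3293365*(1/4354038) = 3293365/4354038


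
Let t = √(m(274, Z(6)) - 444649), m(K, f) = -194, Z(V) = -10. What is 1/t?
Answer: -I*√49427/148281 ≈ -0.0014993*I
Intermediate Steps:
t = 3*I*√49427 (t = √(-194 - 444649) = √(-444843) = 3*I*√49427 ≈ 666.97*I)
1/t = 1/(3*I*√49427) = -I*√49427/148281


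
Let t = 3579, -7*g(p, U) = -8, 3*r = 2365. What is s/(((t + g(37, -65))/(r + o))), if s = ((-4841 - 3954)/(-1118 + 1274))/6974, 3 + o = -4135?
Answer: 47589745/6291914904 ≈ 0.0075636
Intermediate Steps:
o = -4138 (o = -3 - 4135 = -4138)
r = 2365/3 (r = (⅓)*2365 = 2365/3 ≈ 788.33)
g(p, U) = 8/7 (g(p, U) = -⅐*(-8) = 8/7)
s = -8795/1087944 (s = -8795/156*(1/6974) = -8795*1/156*(1/6974) = -8795/156*1/6974 = -8795/1087944 ≈ -0.0080841)
s/(((t + g(37, -65))/(r + o))) = -8795*(2365/3 - 4138)/(3579 + 8/7)/1087944 = -8795/(1087944*(25061/(7*(-10049/3)))) = -8795/(1087944*((25061/7)*(-3/10049))) = -8795/(1087944*(-75183/70343)) = -8795/1087944*(-70343/75183) = 47589745/6291914904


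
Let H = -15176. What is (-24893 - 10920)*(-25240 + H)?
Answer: 1447418208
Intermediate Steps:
(-24893 - 10920)*(-25240 + H) = (-24893 - 10920)*(-25240 - 15176) = -35813*(-40416) = 1447418208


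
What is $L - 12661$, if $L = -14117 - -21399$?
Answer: $-5379$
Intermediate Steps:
$L = 7282$ ($L = -14117 + 21399 = 7282$)
$L - 12661 = 7282 - 12661 = -5379$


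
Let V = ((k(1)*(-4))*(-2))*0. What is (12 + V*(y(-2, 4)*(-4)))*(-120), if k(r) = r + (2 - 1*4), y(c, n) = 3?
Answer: -1440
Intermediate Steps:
k(r) = -2 + r (k(r) = r + (2 - 4) = r - 2 = -2 + r)
V = 0 (V = (((-2 + 1)*(-4))*(-2))*0 = (-1*(-4)*(-2))*0 = (4*(-2))*0 = -8*0 = 0)
(12 + V*(y(-2, 4)*(-4)))*(-120) = (12 + 0*(3*(-4)))*(-120) = (12 + 0*(-12))*(-120) = (12 + 0)*(-120) = 12*(-120) = -1440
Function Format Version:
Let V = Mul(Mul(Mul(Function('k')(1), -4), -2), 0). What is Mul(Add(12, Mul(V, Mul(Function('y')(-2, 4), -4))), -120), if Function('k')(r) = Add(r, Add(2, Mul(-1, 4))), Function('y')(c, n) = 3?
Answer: -1440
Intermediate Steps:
Function('k')(r) = Add(-2, r) (Function('k')(r) = Add(r, Add(2, -4)) = Add(r, -2) = Add(-2, r))
V = 0 (V = Mul(Mul(Mul(Add(-2, 1), -4), -2), 0) = Mul(Mul(Mul(-1, -4), -2), 0) = Mul(Mul(4, -2), 0) = Mul(-8, 0) = 0)
Mul(Add(12, Mul(V, Mul(Function('y')(-2, 4), -4))), -120) = Mul(Add(12, Mul(0, Mul(3, -4))), -120) = Mul(Add(12, Mul(0, -12)), -120) = Mul(Add(12, 0), -120) = Mul(12, -120) = -1440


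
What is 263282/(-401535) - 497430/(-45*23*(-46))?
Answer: -2358560123/212412015 ≈ -11.104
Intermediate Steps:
263282/(-401535) - 497430/(-45*23*(-46)) = 263282*(-1/401535) - 497430/((-1035*(-46))) = -263282/401535 - 497430/47610 = -263282/401535 - 497430*1/47610 = -263282/401535 - 5527/529 = -2358560123/212412015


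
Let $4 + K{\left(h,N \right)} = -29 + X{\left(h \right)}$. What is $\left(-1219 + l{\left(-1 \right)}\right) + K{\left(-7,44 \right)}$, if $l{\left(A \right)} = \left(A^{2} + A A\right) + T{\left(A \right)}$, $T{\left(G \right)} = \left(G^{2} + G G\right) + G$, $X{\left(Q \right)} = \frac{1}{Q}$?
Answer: $- \frac{8744}{7} \approx -1249.1$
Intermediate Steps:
$K{\left(h,N \right)} = -33 + \frac{1}{h}$ ($K{\left(h,N \right)} = -4 - \left(29 - \frac{1}{h}\right) = -33 + \frac{1}{h}$)
$T{\left(G \right)} = G + 2 G^{2}$ ($T{\left(G \right)} = \left(G^{2} + G^{2}\right) + G = 2 G^{2} + G = G + 2 G^{2}$)
$l{\left(A \right)} = 2 A^{2} + A \left(1 + 2 A\right)$ ($l{\left(A \right)} = \left(A^{2} + A A\right) + A \left(1 + 2 A\right) = \left(A^{2} + A^{2}\right) + A \left(1 + 2 A\right) = 2 A^{2} + A \left(1 + 2 A\right)$)
$\left(-1219 + l{\left(-1 \right)}\right) + K{\left(-7,44 \right)} = \left(-1219 - \left(1 + 4 \left(-1\right)\right)\right) - \left(33 - \frac{1}{-7}\right) = \left(-1219 - \left(1 - 4\right)\right) - \frac{232}{7} = \left(-1219 - -3\right) - \frac{232}{7} = \left(-1219 + 3\right) - \frac{232}{7} = -1216 - \frac{232}{7} = - \frac{8744}{7}$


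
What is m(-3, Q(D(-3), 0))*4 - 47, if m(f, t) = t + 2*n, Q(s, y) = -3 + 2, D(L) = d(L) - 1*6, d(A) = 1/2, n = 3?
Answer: -27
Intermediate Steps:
d(A) = ½
D(L) = -11/2 (D(L) = ½ - 1*6 = ½ - 6 = -11/2)
Q(s, y) = -1
m(f, t) = 6 + t (m(f, t) = t + 2*3 = t + 6 = 6 + t)
m(-3, Q(D(-3), 0))*4 - 47 = (6 - 1)*4 - 47 = 5*4 - 47 = 20 - 47 = -27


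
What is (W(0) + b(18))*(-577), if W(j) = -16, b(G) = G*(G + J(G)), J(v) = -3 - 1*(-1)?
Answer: -156944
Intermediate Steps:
J(v) = -2 (J(v) = -3 + 1 = -2)
b(G) = G*(-2 + G) (b(G) = G*(G - 2) = G*(-2 + G))
(W(0) + b(18))*(-577) = (-16 + 18*(-2 + 18))*(-577) = (-16 + 18*16)*(-577) = (-16 + 288)*(-577) = 272*(-577) = -156944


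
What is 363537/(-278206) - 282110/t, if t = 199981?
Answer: -151185187457/55635914086 ≈ -2.7174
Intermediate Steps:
363537/(-278206) - 282110/t = 363537/(-278206) - 282110/199981 = 363537*(-1/278206) - 282110*1/199981 = -363537/278206 - 282110/199981 = -151185187457/55635914086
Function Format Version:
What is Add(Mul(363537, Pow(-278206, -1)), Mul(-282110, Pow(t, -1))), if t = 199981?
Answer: Rational(-151185187457, 55635914086) ≈ -2.7174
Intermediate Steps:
Add(Mul(363537, Pow(-278206, -1)), Mul(-282110, Pow(t, -1))) = Add(Mul(363537, Pow(-278206, -1)), Mul(-282110, Pow(199981, -1))) = Add(Mul(363537, Rational(-1, 278206)), Mul(-282110, Rational(1, 199981))) = Add(Rational(-363537, 278206), Rational(-282110, 199981)) = Rational(-151185187457, 55635914086)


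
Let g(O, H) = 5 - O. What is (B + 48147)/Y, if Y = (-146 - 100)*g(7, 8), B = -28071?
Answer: 1673/41 ≈ 40.805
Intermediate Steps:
Y = 492 (Y = (-146 - 100)*(5 - 1*7) = -246*(5 - 7) = -246*(-2) = 492)
(B + 48147)/Y = (-28071 + 48147)/492 = 20076*(1/492) = 1673/41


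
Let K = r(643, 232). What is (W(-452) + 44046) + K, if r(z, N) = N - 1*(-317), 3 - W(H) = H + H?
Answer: 45502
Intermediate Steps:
W(H) = 3 - 2*H (W(H) = 3 - (H + H) = 3 - 2*H)
r(z, N) = 317 + N (r(z, N) = N + 317 = 317 + N)
K = 549 (K = 317 + 232 = 549)
(W(-452) + 44046) + K = ((3 - 2*(-452)) + 44046) + 549 = ((3 + 904) + 44046) + 549 = (907 + 44046) + 549 = 44953 + 549 = 45502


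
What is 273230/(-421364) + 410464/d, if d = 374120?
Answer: 4420871581/9852543730 ≈ 0.44870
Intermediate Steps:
273230/(-421364) + 410464/d = 273230/(-421364) + 410464/374120 = 273230*(-1/421364) + 410464*(1/374120) = -136615/210682 + 51308/46765 = 4420871581/9852543730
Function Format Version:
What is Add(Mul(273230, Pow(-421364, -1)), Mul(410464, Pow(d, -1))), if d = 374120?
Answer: Rational(4420871581, 9852543730) ≈ 0.44870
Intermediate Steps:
Add(Mul(273230, Pow(-421364, -1)), Mul(410464, Pow(d, -1))) = Add(Mul(273230, Pow(-421364, -1)), Mul(410464, Pow(374120, -1))) = Add(Mul(273230, Rational(-1, 421364)), Mul(410464, Rational(1, 374120))) = Add(Rational(-136615, 210682), Rational(51308, 46765)) = Rational(4420871581, 9852543730)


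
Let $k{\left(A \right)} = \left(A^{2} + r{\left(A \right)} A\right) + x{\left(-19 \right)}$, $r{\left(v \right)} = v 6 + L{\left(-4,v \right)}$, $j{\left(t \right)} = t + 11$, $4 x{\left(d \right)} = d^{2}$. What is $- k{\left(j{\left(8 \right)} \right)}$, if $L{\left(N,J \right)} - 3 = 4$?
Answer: $- \frac{11001}{4} \approx -2750.3$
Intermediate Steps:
$x{\left(d \right)} = \frac{d^{2}}{4}$
$L{\left(N,J \right)} = 7$ ($L{\left(N,J \right)} = 3 + 4 = 7$)
$j{\left(t \right)} = 11 + t$
$r{\left(v \right)} = 7 + 6 v$ ($r{\left(v \right)} = v 6 + 7 = 6 v + 7 = 7 + 6 v$)
$k{\left(A \right)} = \frac{361}{4} + A^{2} + A \left(7 + 6 A\right)$ ($k{\left(A \right)} = \left(A^{2} + \left(7 + 6 A\right) A\right) + \frac{\left(-19\right)^{2}}{4} = \left(A^{2} + A \left(7 + 6 A\right)\right) + \frac{1}{4} \cdot 361 = \left(A^{2} + A \left(7 + 6 A\right)\right) + \frac{361}{4} = \frac{361}{4} + A^{2} + A \left(7 + 6 A\right)$)
$- k{\left(j{\left(8 \right)} \right)} = - (\frac{361}{4} + 7 \left(11 + 8\right) + 7 \left(11 + 8\right)^{2}) = - (\frac{361}{4} + 7 \cdot 19 + 7 \cdot 19^{2}) = - (\frac{361}{4} + 133 + 7 \cdot 361) = - (\frac{361}{4} + 133 + 2527) = \left(-1\right) \frac{11001}{4} = - \frac{11001}{4}$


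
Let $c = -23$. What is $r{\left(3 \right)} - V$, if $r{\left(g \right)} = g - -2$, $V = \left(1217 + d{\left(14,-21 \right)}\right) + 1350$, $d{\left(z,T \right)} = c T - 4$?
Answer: $-3041$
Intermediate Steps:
$d{\left(z,T \right)} = -4 - 23 T$ ($d{\left(z,T \right)} = - 23 T - 4 = -4 - 23 T$)
$V = 3046$ ($V = \left(1217 - -479\right) + 1350 = \left(1217 + \left(-4 + 483\right)\right) + 1350 = \left(1217 + 479\right) + 1350 = 1696 + 1350 = 3046$)
$r{\left(g \right)} = 2 + g$ ($r{\left(g \right)} = g + 2 = 2 + g$)
$r{\left(3 \right)} - V = \left(2 + 3\right) - 3046 = 5 - 3046 = -3041$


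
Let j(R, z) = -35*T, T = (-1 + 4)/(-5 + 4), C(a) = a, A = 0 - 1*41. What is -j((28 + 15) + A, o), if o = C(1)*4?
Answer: -105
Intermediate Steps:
A = -41 (A = 0 - 41 = -41)
T = -3 (T = 3/(-1) = 3*(-1) = -3)
o = 4 (o = 1*4 = 4)
j(R, z) = 105 (j(R, z) = -35*(-3) = 105)
-j((28 + 15) + A, o) = -1*105 = -105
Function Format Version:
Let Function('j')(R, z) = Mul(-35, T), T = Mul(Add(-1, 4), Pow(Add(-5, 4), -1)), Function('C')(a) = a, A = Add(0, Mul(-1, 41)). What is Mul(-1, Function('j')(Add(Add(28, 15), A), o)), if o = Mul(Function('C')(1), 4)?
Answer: -105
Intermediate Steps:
A = -41 (A = Add(0, -41) = -41)
T = -3 (T = Mul(3, Pow(-1, -1)) = Mul(3, -1) = -3)
o = 4 (o = Mul(1, 4) = 4)
Function('j')(R, z) = 105 (Function('j')(R, z) = Mul(-35, -3) = 105)
Mul(-1, Function('j')(Add(Add(28, 15), A), o)) = Mul(-1, 105) = -105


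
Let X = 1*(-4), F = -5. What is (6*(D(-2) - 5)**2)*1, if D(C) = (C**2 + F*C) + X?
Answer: 150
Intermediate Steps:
X = -4
D(C) = -4 + C**2 - 5*C (D(C) = (C**2 - 5*C) - 4 = -4 + C**2 - 5*C)
(6*(D(-2) - 5)**2)*1 = (6*((-4 + (-2)**2 - 5*(-2)) - 5)**2)*1 = (6*((-4 + 4 + 10) - 5)**2)*1 = (6*(10 - 5)**2)*1 = (6*5**2)*1 = (6*25)*1 = 150*1 = 150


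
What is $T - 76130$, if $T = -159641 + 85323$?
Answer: $-150448$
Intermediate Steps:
$T = -74318$
$T - 76130 = -74318 - 76130 = -150448$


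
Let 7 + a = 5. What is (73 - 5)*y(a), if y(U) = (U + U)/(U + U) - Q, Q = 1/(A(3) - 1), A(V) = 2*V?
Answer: 272/5 ≈ 54.400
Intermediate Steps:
a = -2 (a = -7 + 5 = -2)
Q = 1/5 (Q = 1/(2*3 - 1) = 1/(6 - 1) = 1/5 ≈ 0.20000)
y(U) = 4/5 (y(U) = (U + U)/(U + U) - 1*1/5 = (2*U)/((2*U)) - 1/5 = (2*U)*(1/(2*U)) - 1/5 = 1 - 1/5 = 4/5)
(73 - 5)*y(a) = (73 - 5)*(4/5) = 68*(4/5) = 272/5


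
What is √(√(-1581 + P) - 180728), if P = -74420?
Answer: √(-180728 + I*√76001) ≈ 0.324 + 425.12*I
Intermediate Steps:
√(√(-1581 + P) - 180728) = √(√(-1581 - 74420) - 180728) = √(√(-76001) - 180728) = √(I*√76001 - 180728) = √(-180728 + I*√76001)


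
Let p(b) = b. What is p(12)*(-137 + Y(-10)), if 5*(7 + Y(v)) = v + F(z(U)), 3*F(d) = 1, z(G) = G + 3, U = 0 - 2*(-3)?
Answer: -8756/5 ≈ -1751.2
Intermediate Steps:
U = 6 (U = 0 + 6 = 6)
z(G) = 3 + G
F(d) = ⅓ (F(d) = (⅓)*1 = ⅓)
Y(v) = -104/15 + v/5 (Y(v) = -7 + (v + ⅓)/5 = -7 + (⅓ + v)/5 = -7 + (1/15 + v/5) = -104/15 + v/5)
p(12)*(-137 + Y(-10)) = 12*(-137 + (-104/15 + (⅕)*(-10))) = 12*(-137 + (-104/15 - 2)) = 12*(-137 - 134/15) = 12*(-2189/15) = -8756/5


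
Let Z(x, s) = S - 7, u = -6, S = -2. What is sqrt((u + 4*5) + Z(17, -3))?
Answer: sqrt(5) ≈ 2.2361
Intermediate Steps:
Z(x, s) = -9 (Z(x, s) = -2 - 7 = -9)
sqrt((u + 4*5) + Z(17, -3)) = sqrt((-6 + 4*5) - 9) = sqrt((-6 + 20) - 9) = sqrt(14 - 9) = sqrt(5)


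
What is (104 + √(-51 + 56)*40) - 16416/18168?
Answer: 78044/757 + 40*√5 ≈ 192.54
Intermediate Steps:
(104 + √(-51 + 56)*40) - 16416/18168 = (104 + √5*40) - 16416/18168 = (104 + 40*√5) - 1*684/757 = (104 + 40*√5) - 684/757 = 78044/757 + 40*√5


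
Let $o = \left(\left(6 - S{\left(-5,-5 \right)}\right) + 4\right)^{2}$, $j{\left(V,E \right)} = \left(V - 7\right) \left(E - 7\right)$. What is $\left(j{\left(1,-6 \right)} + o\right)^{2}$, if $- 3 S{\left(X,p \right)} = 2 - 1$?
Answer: $\frac{2765569}{81} \approx 34143.0$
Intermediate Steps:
$S{\left(X,p \right)} = - \frac{1}{3}$ ($S{\left(X,p \right)} = - \frac{2 - 1}{3} = \left(- \frac{1}{3}\right) 1 = - \frac{1}{3}$)
$j{\left(V,E \right)} = \left(-7 + E\right) \left(-7 + V\right)$ ($j{\left(V,E \right)} = \left(-7 + V\right) \left(-7 + E\right) = \left(-7 + E\right) \left(-7 + V\right)$)
$o = \frac{961}{9}$ ($o = \left(\left(6 - - \frac{1}{3}\right) + 4\right)^{2} = \left(\left(6 + \frac{1}{3}\right) + 4\right)^{2} = \left(\frac{19}{3} + 4\right)^{2} = \left(\frac{31}{3}\right)^{2} = \frac{961}{9} \approx 106.78$)
$\left(j{\left(1,-6 \right)} + o\right)^{2} = \left(\left(49 - -42 - 7 - 6\right) + \frac{961}{9}\right)^{2} = \left(\left(49 + 42 - 7 - 6\right) + \frac{961}{9}\right)^{2} = \left(78 + \frac{961}{9}\right)^{2} = \left(\frac{1663}{9}\right)^{2} = \frac{2765569}{81}$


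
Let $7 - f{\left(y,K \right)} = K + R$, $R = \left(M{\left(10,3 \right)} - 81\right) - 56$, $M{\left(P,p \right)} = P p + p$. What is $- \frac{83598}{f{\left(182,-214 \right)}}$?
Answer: $- \frac{83598}{325} \approx -257.22$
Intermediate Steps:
$M{\left(P,p \right)} = p + P p$
$R = -104$ ($R = \left(3 \left(1 + 10\right) - 81\right) - 56 = \left(3 \cdot 11 - 81\right) - 56 = \left(33 - 81\right) - 56 = -48 - 56 = -104$)
$f{\left(y,K \right)} = 111 - K$ ($f{\left(y,K \right)} = 7 - \left(K - 104\right) = 7 - \left(-104 + K\right) = 111 - K$)
$- \frac{83598}{f{\left(182,-214 \right)}} = - \frac{83598}{111 - -214} = - \frac{83598}{111 + 214} = - \frac{83598}{325}$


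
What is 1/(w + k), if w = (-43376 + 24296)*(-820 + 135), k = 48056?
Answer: 1/13117856 ≈ 7.6232e-8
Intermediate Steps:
w = 13069800 (w = -19080*(-685) = 13069800)
1/(w + k) = 1/(13069800 + 48056) = 1/13117856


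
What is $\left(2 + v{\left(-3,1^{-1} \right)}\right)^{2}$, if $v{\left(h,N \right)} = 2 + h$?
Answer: $1$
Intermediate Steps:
$\left(2 + v{\left(-3,1^{-1} \right)}\right)^{2} = \left(2 + \left(2 - 3\right)\right)^{2} = \left(2 - 1\right)^{2} = 1^{2} = 1$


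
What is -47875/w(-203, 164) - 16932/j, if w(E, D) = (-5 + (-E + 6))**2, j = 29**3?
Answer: -1872265487/1014972624 ≈ -1.8446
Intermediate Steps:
j = 24389
w(E, D) = (1 - E)**2 (w(E, D) = (-5 + (6 - E))**2 = (1 - E)**2)
-47875/w(-203, 164) - 16932/j = -47875/(-1 - 203)**2 - 16932/24389 = -47875/((-204)**2) - 16932*1/24389 = -47875/41616 - 16932/24389 = -1872265487/1014972624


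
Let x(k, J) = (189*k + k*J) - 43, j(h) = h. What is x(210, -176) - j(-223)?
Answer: 2910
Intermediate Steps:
x(k, J) = -43 + 189*k + J*k (x(k, J) = (189*k + J*k) - 43 = -43 + 189*k + J*k)
x(210, -176) - j(-223) = (-43 + 189*210 - 176*210) - 1*(-223) = (-43 + 39690 - 36960) + 223 = 2687 + 223 = 2910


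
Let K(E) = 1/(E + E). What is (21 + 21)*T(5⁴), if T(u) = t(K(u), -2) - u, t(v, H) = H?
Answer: -26334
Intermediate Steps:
K(E) = 1/(2*E)
T(u) = -2 - u
(21 + 21)*T(5⁴) = (21 + 21)*(-2 - 1*5⁴) = 42*(-2 - 1*625) = 42*(-2 - 625) = 42*(-627) = -26334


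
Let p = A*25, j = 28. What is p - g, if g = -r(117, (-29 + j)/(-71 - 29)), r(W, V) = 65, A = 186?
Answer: 4715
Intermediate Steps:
g = -65 (g = -1*65 = -65)
p = 4650 (p = 186*25 = 4650)
p - g = 4650 - 1*(-65) = 4650 + 65 = 4715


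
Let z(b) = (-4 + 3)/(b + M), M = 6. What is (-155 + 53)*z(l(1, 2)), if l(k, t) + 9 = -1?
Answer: -51/2 ≈ -25.500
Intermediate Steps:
l(k, t) = -10 (l(k, t) = -9 - 1 = -10)
z(b) = -1/(6 + b) (z(b) = (-4 + 3)/(b + 6) = -1/(6 + b))
(-155 + 53)*z(l(1, 2)) = (-155 + 53)*(-1/(6 - 10)) = -(-102)/(-4) = -(-102)*(-1)/4 = -102*¼ = -51/2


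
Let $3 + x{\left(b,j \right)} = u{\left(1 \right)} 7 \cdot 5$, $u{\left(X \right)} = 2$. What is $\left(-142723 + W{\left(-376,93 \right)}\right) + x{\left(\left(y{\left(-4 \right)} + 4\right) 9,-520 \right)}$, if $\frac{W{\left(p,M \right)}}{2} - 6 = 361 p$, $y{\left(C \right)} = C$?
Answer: $-414116$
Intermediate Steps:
$W{\left(p,M \right)} = 12 + 722 p$ ($W{\left(p,M \right)} = 12 + 2 \cdot 361 p = 12 + 722 p$)
$x{\left(b,j \right)} = 67$ ($x{\left(b,j \right)} = -3 + 2 \cdot 7 \cdot 5 = -3 + 14 \cdot 5 = -3 + 70 = 67$)
$\left(-142723 + W{\left(-376,93 \right)}\right) + x{\left(\left(y{\left(-4 \right)} + 4\right) 9,-520 \right)} = \left(-142723 + \left(12 + 722 \left(-376\right)\right)\right) + 67 = \left(-142723 + \left(12 - 271472\right)\right) + 67 = \left(-142723 - 271460\right) + 67 = -414183 + 67 = -414116$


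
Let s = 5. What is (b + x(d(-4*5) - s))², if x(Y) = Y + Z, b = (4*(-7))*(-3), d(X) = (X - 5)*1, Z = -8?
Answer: 2116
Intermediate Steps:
d(X) = -5 + X (d(X) = (-5 + X)*1 = -5 + X)
b = 84 (b = -28*(-3) = 84)
x(Y) = -8 + Y (x(Y) = Y - 8 = -8 + Y)
(b + x(d(-4*5) - s))² = (84 + (-8 + ((-5 - 4*5) - 1*5)))² = (84 + (-8 + ((-5 - 20) - 5)))² = (84 + (-8 + (-25 - 5)))² = (84 + (-8 - 30))² = (84 - 38)² = 46² = 2116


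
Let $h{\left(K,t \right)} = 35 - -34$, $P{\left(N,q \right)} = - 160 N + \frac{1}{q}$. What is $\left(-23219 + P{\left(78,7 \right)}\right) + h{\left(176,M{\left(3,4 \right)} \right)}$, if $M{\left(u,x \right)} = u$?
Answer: $- \frac{249409}{7} \approx -35630.0$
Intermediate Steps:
$P{\left(N,q \right)} = \frac{1}{q} - 160 N$
$h{\left(K,t \right)} = 69$ ($h{\left(K,t \right)} = 35 + 34 = 69$)
$\left(-23219 + P{\left(78,7 \right)}\right) + h{\left(176,M{\left(3,4 \right)} \right)} = \left(-23219 + \left(\frac{1}{7} - 12480\right)\right) + 69 = \left(-23219 - \frac{87359}{7}\right) + 69 = - \frac{249892}{7} + 69 = - \frac{249409}{7}$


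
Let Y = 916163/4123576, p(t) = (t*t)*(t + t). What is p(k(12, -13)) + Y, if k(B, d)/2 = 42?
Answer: 4888120895171/4123576 ≈ 1.1854e+6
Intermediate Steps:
k(B, d) = 84 (k(B, d) = 2*42 = 84)
p(t) = 2*t³ (p(t) = t²*(2*t) = 2*t³)
Y = 916163/4123576 (Y = 916163*(1/4123576) = 916163/4123576 ≈ 0.22218)
p(k(12, -13)) + Y = 2*84³ + 916163/4123576 = 2*592704 + 916163/4123576 = 1185408 + 916163/4123576 = 4888120895171/4123576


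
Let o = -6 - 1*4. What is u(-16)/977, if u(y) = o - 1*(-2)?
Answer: -8/977 ≈ -0.0081883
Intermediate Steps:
o = -10 (o = -6 - 4 = -10)
u(y) = -8 (u(y) = -10 - 1*(-2) = -10 + 2 = -8)
u(-16)/977 = -8/977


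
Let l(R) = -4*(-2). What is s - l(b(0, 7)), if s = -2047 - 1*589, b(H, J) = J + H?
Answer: -2644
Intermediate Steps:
b(H, J) = H + J
s = -2636 (s = -2047 - 589 = -2636)
l(R) = 8
s - l(b(0, 7)) = -2636 - 1*8 = -2636 - 8 = -2644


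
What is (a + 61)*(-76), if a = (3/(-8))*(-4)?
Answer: -4750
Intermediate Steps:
a = 3/2 (a = (3*(-⅛))*(-4) = -3/8*(-4) = 3/2 ≈ 1.5000)
(a + 61)*(-76) = (3/2 + 61)*(-76) = (125/2)*(-76) = -4750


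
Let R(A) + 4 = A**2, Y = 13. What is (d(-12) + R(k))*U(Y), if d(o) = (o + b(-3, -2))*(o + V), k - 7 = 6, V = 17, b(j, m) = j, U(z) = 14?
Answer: 1260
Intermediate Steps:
k = 13 (k = 7 + 6 = 13)
R(A) = -4 + A**2
d(o) = (-3 + o)*(17 + o) (d(o) = (o - 3)*(o + 17) = (-3 + o)*(17 + o))
(d(-12) + R(k))*U(Y) = ((-51 + (-12)**2 + 14*(-12)) + (-4 + 13**2))*14 = ((-51 + 144 - 168) + (-4 + 169))*14 = (-75 + 165)*14 = 90*14 = 1260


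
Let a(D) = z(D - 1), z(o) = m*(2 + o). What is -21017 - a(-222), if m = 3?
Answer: -20354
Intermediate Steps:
z(o) = 6 + 3*o (z(o) = 3*(2 + o) = 6 + 3*o)
a(D) = 3 + 3*D (a(D) = 6 + 3*(D - 1) = 6 + 3*(-1 + D) = 6 + (-3 + 3*D) = 3 + 3*D)
-21017 - a(-222) = -21017 - (3 + 3*(-222)) = -21017 - (3 - 666) = -21017 - 1*(-663) = -21017 + 663 = -20354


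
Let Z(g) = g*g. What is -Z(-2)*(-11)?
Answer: 44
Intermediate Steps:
Z(g) = g²
-Z(-2)*(-11) = -(-2)²*(-11) = -4*(-11) = -1*(-44) = 44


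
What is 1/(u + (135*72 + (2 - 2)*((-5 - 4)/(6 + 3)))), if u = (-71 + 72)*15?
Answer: 1/9735 ≈ 0.00010272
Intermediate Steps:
u = 15 (u = 1*15 = 15)
1/(u + (135*72 + (2 - 2)*((-5 - 4)/(6 + 3)))) = 1/(15 + (135*72 + (2 - 2)*((-5 - 4)/(6 + 3)))) = 1/(15 + (9720 + 0*(-9/9))) = 1/(15 + (9720 + 0*(-9*1/9))) = 1/(15 + (9720 + 0*(-1))) = 1/(15 + (9720 + 0)) = 1/(15 + 9720) = 1/9735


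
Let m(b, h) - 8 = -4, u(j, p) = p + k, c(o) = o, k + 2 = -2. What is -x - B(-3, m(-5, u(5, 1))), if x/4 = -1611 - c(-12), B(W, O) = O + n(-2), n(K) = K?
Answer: 6394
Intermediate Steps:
k = -4 (k = -2 - 2 = -4)
u(j, p) = -4 + p (u(j, p) = p - 4 = -4 + p)
m(b, h) = 4 (m(b, h) = 8 - 4 = 4)
B(W, O) = -2 + O (B(W, O) = O - 2 = -2 + O)
x = -6396 (x = 4*(-1611 - 1*(-12)) = 4*(-1611 + 12) = 4*(-1599) = -6396)
-x - B(-3, m(-5, u(5, 1))) = -1*(-6396) - (-2 + 4) = 6396 - 1*2 = 6396 - 2 = 6394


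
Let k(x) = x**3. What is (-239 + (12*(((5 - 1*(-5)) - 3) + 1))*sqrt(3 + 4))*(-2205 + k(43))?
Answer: -18475178 + 7420992*sqrt(7) ≈ 1.1589e+6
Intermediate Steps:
(-239 + (12*(((5 - 1*(-5)) - 3) + 1))*sqrt(3 + 4))*(-2205 + k(43)) = (-239 + (12*(((5 - 1*(-5)) - 3) + 1))*sqrt(3 + 4))*(-2205 + 43**3) = (-239 + (12*(((5 + 5) - 3) + 1))*sqrt(7))*(-2205 + 79507) = (-239 + (12*((10 - 3) + 1))*sqrt(7))*77302 = (-239 + (12*(7 + 1))*sqrt(7))*77302 = (-239 + (12*8)*sqrt(7))*77302 = (-239 + 96*sqrt(7))*77302 = -18475178 + 7420992*sqrt(7)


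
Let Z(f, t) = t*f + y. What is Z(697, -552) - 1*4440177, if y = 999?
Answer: -4823922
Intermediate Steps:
Z(f, t) = 999 + f*t (Z(f, t) = t*f + 999 = f*t + 999 = 999 + f*t)
Z(697, -552) - 1*4440177 = (999 + 697*(-552)) - 1*4440177 = (999 - 384744) - 4440177 = -383745 - 4440177 = -4823922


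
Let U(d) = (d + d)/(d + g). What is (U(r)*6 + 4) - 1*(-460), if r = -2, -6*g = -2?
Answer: 2392/5 ≈ 478.40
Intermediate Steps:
g = ⅓ (g = -⅙*(-2) = ⅓ ≈ 0.33333)
U(d) = 2*d/(⅓ + d) (U(d) = (d + d)/(d + ⅓) = (2*d)/(⅓ + d) = 2*d/(⅓ + d))
(U(r)*6 + 4) - 1*(-460) = ((6*(-2)/(1 + 3*(-2)))*6 + 4) - 1*(-460) = ((6*(-2)/(1 - 6))*6 + 4) + 460 = ((6*(-2)/(-5))*6 + 4) + 460 = ((6*(-2)*(-⅕))*6 + 4) + 460 = ((12/5)*6 + 4) + 460 = (72/5 + 4) + 460 = 92/5 + 460 = 2392/5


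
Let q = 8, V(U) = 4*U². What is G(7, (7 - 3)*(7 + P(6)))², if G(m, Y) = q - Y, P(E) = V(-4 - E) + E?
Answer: 2702736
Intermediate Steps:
P(E) = E + 4*(-4 - E)² (P(E) = 4*(-4 - E)² + E = E + 4*(-4 - E)²)
G(m, Y) = 8 - Y
G(7, (7 - 3)*(7 + P(6)))² = (8 - (7 - 3)*(7 + (6 + 4*(4 + 6)²)))² = (8 - 4*(7 + (6 + 4*10²)))² = (8 - 4*(7 + (6 + 4*100)))² = (8 - 4*(7 + (6 + 400)))² = (8 - 4*(7 + 406))² = (8 - 4*413)² = (8 - 1*1652)² = (8 - 1652)² = (-1644)² = 2702736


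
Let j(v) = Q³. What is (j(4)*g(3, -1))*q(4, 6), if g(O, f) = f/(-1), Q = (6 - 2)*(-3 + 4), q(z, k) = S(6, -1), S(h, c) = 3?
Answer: 192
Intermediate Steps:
q(z, k) = 3
Q = 4 (Q = 4*1 = 4)
g(O, f) = -f (g(O, f) = f*(-1) = -f)
j(v) = 64 (j(v) = 4³ = 64)
(j(4)*g(3, -1))*q(4, 6) = (64*(-1*(-1)))*3 = (64*1)*3 = 64*3 = 192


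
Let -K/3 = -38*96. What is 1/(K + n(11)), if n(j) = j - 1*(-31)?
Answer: 1/10986 ≈ 9.1025e-5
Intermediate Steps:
n(j) = 31 + j (n(j) = j + 31 = 31 + j)
K = 10944 (K = -(-114)*96 = -3*(-3648) = 10944)
1/(K + n(11)) = 1/(10944 + (31 + 11)) = 1/(10944 + 42) = 1/10986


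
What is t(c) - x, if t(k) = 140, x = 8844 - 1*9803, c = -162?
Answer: 1099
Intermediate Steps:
x = -959 (x = 8844 - 9803 = -959)
t(c) - x = 140 - 1*(-959) = 140 + 959 = 1099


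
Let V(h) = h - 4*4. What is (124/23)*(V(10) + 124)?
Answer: 14632/23 ≈ 636.17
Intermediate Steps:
V(h) = -16 + h (V(h) = h - 16 = -16 + h)
(124/23)*(V(10) + 124) = (124/23)*((-16 + 10) + 124) = (124*(1/23))*(-6 + 124) = (124/23)*118 = 14632/23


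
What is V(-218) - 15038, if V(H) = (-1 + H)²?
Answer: 32923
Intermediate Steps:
V(-218) - 15038 = (-1 - 218)² - 15038 = (-219)² - 15038 = 47961 - 15038 = 32923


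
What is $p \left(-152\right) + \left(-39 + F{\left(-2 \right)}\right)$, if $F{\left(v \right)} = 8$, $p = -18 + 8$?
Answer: $1489$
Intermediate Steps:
$p = -10$
$p \left(-152\right) + \left(-39 + F{\left(-2 \right)}\right) = \left(-10\right) \left(-152\right) + \left(-39 + 8\right) = 1520 - 31 = 1489$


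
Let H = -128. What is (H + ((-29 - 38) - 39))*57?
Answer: -13338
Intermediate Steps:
(H + ((-29 - 38) - 39))*57 = (-128 + ((-29 - 38) - 39))*57 = (-128 + (-67 - 39))*57 = (-128 - 106)*57 = -234*57 = -13338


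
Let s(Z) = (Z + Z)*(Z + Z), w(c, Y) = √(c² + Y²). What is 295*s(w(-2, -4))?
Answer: 23600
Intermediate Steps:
w(c, Y) = √(Y² + c²)
s(Z) = 4*Z² (s(Z) = (2*Z)*(2*Z) = 4*Z²)
295*s(w(-2, -4)) = 295*(4*(√((-4)² + (-2)²))²) = 295*(4*(√(16 + 4))²) = 295*(4*(√20)²) = 295*(4*(2*√5)²) = 295*(4*20) = 295*80 = 23600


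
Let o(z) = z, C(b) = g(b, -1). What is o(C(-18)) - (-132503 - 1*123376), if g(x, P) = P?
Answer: 255878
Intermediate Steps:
C(b) = -1
o(C(-18)) - (-132503 - 1*123376) = -1 - (-132503 - 1*123376) = -1 - (-132503 - 123376) = -1 - 1*(-255879) = -1 + 255879 = 255878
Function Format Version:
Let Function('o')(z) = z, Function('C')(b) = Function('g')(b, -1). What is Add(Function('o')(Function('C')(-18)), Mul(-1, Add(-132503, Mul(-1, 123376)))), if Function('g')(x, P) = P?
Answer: 255878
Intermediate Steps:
Function('C')(b) = -1
Add(Function('o')(Function('C')(-18)), Mul(-1, Add(-132503, Mul(-1, 123376)))) = Add(-1, Mul(-1, Add(-132503, Mul(-1, 123376)))) = Add(-1, Mul(-1, Add(-132503, -123376))) = Add(-1, Mul(-1, -255879)) = Add(-1, 255879) = 255878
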